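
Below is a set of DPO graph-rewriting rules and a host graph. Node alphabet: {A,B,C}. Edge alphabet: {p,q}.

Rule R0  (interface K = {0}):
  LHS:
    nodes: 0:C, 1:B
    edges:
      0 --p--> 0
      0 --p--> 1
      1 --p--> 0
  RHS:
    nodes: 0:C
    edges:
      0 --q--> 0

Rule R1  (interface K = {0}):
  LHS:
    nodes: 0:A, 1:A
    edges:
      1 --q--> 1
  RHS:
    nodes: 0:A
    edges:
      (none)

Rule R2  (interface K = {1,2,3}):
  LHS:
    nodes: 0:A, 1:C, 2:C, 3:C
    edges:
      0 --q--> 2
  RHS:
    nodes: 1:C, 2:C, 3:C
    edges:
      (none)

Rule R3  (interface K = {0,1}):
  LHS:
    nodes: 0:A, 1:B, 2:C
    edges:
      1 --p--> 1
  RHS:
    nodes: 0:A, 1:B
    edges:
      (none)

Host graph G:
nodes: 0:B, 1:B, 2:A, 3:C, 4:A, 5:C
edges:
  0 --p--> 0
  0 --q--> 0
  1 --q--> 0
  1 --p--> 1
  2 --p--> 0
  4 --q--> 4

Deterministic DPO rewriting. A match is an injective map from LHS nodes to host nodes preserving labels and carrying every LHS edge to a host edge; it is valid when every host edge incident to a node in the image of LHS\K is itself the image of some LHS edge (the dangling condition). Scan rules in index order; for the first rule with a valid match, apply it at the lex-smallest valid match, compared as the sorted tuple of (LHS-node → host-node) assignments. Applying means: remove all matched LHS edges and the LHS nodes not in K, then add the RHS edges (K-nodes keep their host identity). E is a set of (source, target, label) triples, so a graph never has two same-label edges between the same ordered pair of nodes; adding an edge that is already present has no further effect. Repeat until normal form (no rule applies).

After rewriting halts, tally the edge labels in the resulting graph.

Answer: p:1 q:2

Steps:
initial: |V|=6 |E|=6  E = 0-p->0 0-q->0 1-q->0 1-p->1 2-p->0 4-q->4
step 1: apply R1 at {0↦2, 1↦4}  → |V|=5 |E|=5  E = 0-p->0 0-q->0 1-q->0 1-p->1 2-p->0
step 2: apply R3 at {0↦2, 1↦0, 2↦3}  → |V|=4 |E|=4  E = 0-q->0 1-q->0 1-p->1 2-p->0
step 3: apply R3 at {0↦2, 1↦1, 2↦5}  → |V|=3 |E|=3  E = 0-q->0 1-q->0 2-p->0
halt: no rule applies after step 3
NF edges: [(0, 0, 'q'), (1, 0, 'q'), (2, 0, 'p')]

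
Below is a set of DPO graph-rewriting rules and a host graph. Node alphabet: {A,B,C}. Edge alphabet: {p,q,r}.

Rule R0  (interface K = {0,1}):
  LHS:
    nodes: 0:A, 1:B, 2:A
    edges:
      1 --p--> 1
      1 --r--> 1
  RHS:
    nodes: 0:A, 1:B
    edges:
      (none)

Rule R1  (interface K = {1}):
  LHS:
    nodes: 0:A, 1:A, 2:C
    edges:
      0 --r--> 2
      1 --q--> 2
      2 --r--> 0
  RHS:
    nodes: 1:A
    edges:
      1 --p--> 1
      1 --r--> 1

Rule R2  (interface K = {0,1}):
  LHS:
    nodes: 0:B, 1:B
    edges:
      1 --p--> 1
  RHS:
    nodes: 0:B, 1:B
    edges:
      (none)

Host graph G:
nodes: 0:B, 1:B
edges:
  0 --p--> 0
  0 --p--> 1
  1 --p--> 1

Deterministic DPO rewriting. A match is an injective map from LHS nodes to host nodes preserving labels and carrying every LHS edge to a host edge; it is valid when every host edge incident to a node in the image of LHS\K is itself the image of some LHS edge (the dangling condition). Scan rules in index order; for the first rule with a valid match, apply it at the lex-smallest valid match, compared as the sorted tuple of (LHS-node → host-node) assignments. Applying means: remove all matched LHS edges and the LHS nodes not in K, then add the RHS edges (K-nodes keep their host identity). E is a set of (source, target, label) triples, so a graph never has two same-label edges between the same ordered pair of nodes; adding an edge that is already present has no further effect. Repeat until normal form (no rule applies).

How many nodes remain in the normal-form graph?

initial: |V|=2 |E|=3  E = 0-p->0 0-p->1 1-p->1
step 1: apply R2 at {0↦0, 1↦1}  → |V|=2 |E|=2  E = 0-p->0 0-p->1
step 2: apply R2 at {0↦1, 1↦0}  → |V|=2 |E|=1  E = 0-p->1
final graph: no rule applies after step 2
NF nodes: {0:B, 1:B}

Answer: 2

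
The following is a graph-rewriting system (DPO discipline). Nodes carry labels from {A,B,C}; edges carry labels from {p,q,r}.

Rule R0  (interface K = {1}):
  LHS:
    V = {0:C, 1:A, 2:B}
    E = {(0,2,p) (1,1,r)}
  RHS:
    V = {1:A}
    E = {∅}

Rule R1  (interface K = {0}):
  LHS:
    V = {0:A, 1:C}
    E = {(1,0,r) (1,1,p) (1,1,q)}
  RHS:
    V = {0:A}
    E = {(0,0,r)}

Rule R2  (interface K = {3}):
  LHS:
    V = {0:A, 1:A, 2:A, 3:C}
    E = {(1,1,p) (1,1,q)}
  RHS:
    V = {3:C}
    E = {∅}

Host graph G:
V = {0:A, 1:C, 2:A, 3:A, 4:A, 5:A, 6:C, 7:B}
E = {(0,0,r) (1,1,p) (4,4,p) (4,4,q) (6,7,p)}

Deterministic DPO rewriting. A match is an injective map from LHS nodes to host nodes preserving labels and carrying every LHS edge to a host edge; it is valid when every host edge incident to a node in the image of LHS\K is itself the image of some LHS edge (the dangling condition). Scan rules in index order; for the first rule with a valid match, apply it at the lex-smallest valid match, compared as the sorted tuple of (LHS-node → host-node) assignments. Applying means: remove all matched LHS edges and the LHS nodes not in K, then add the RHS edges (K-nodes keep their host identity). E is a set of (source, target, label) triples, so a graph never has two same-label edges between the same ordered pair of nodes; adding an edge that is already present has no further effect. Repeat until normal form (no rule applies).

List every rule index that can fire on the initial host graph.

R0: 1 valid match — {0↦6, 1↦0, 2↦7}
R1: no valid match — LHS pattern not found
R2: 12 valid matches — {0↦2, 1↦4, 2↦3, 3↦1}, {0↦2, 1↦4, 2↦3, 3↦6}, {0↦2, 1↦4, 2↦5, 3↦1} (+9 more)

Answer: [R0,R2]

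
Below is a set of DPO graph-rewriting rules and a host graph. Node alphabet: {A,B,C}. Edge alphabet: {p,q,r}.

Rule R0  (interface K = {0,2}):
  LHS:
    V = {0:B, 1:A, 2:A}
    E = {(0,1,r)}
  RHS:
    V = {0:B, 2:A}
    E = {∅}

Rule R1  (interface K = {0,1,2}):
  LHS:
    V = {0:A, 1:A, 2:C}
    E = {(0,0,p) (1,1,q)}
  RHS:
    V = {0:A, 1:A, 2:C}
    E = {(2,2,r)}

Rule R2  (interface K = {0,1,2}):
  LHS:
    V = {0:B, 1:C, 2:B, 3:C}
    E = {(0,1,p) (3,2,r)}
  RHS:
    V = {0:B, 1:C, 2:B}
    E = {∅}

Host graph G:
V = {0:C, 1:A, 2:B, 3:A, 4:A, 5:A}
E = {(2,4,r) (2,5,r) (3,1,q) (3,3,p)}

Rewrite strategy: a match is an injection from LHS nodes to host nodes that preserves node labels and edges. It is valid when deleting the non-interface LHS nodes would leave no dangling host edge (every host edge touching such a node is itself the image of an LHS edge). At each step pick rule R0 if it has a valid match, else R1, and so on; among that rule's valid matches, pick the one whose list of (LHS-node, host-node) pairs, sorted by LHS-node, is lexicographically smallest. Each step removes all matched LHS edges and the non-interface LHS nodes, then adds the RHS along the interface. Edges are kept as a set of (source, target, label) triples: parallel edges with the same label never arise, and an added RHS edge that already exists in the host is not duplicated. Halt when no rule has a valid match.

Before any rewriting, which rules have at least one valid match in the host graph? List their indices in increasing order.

R0: 6 valid matches — {0↦2, 1↦4, 2↦1}, {0↦2, 1↦4, 2↦3}, {0↦2, 1↦4, 2↦5} (+3 more)
R1: no valid match — LHS pattern not found
R2: no valid match — LHS pattern not found

Answer: [R0]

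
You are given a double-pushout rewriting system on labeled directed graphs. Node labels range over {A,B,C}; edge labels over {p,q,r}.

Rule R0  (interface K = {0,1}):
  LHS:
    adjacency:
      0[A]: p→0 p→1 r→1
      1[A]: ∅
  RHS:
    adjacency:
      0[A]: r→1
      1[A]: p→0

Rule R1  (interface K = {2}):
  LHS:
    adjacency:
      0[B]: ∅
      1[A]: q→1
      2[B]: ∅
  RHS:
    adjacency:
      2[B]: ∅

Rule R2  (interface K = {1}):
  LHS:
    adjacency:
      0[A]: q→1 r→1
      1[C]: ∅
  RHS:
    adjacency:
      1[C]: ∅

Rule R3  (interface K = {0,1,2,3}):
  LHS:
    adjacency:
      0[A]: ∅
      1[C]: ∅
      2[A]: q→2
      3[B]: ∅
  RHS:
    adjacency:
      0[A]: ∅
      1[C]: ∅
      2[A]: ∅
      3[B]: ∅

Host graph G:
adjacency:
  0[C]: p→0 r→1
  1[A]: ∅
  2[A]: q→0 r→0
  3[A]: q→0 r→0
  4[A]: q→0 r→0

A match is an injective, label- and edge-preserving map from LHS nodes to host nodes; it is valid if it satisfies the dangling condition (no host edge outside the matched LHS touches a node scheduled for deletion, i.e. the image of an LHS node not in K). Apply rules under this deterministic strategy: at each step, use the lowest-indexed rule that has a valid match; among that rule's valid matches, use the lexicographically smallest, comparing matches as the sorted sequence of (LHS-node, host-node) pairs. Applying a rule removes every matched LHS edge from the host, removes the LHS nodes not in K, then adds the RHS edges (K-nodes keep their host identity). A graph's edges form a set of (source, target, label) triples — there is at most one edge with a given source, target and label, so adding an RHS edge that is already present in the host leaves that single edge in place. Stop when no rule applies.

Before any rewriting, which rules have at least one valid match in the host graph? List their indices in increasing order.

R0: no valid match — LHS pattern not found
R1: no valid match — LHS pattern not found
R2: 3 valid matches — {0↦2, 1↦0}, {0↦3, 1↦0}, {0↦4, 1↦0}
R3: no valid match — LHS pattern not found

Answer: [R2]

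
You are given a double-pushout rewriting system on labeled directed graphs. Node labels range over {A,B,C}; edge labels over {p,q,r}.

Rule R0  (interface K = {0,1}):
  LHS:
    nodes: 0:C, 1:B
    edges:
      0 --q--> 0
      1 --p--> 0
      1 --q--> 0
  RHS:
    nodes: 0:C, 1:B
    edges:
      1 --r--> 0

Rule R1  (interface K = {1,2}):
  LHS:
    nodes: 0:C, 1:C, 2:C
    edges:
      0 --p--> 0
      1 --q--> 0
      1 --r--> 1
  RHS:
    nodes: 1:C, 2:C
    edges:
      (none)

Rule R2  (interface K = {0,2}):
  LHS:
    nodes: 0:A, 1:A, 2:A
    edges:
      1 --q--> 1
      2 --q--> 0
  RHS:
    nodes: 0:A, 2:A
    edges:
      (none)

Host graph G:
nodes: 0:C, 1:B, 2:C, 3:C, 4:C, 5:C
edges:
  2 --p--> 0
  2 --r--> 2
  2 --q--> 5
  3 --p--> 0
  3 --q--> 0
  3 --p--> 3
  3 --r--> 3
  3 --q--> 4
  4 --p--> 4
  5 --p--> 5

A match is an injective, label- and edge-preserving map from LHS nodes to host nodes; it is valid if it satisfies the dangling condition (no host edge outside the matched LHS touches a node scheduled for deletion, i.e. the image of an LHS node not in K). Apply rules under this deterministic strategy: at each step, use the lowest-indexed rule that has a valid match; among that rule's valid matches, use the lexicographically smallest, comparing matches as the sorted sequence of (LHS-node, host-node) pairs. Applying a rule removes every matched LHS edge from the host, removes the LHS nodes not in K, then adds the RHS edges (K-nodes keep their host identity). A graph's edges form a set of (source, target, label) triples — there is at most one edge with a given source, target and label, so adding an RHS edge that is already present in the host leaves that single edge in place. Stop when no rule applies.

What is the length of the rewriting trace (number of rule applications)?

[0] host  ⇒  6 nodes, 10 edges  {2-p->0 2-r->2 2-q->5 3-p->0 3-q->0 3-p->3 3-r->3 3-q->4 4-p->4 5-p->5}
[1] R1 @ {0↦4, 1↦3, 2↦0}  ⇒  5 nodes, 7 edges  {2-p->0 2-r->2 2-q->5 3-p->0 3-q->0 3-p->3 5-p->5}
[2] R1 @ {0↦5, 1↦2, 2↦0}  ⇒  4 nodes, 4 edges  {2-p->0 3-p->0 3-q->0 3-p->3}
final graph: no rule applies after step 2

Answer: 2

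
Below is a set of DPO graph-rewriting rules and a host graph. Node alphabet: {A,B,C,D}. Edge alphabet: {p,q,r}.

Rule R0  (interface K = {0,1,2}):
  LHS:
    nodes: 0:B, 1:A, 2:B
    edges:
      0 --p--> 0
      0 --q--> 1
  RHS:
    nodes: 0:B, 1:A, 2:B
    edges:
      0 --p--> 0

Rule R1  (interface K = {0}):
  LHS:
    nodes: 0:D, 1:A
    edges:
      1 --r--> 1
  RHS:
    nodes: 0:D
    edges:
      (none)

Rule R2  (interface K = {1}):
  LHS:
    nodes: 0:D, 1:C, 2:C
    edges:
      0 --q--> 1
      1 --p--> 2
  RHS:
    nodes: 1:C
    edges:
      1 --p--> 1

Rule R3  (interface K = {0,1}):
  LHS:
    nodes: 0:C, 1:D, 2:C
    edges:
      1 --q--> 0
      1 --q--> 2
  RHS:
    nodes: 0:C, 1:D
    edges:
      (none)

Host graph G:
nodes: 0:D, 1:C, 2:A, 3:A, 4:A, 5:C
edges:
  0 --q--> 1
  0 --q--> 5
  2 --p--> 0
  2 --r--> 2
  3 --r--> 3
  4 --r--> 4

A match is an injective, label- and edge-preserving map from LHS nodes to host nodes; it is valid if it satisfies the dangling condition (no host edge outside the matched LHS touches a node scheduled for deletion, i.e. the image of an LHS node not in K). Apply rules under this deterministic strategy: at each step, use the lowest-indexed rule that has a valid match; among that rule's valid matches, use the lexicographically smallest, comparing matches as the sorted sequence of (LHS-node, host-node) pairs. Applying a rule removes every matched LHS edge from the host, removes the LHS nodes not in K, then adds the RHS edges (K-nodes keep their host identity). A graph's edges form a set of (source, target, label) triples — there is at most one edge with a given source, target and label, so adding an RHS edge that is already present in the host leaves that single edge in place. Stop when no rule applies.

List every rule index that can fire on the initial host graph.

R0: no valid match — LHS pattern not found
R1: 2 valid matches — {0↦0, 1↦3}, {0↦0, 1↦4}
R2: no valid match — LHS pattern not found
R3: 2 valid matches — {0↦1, 1↦0, 2↦5}, {0↦5, 1↦0, 2↦1}

Answer: [R1,R3]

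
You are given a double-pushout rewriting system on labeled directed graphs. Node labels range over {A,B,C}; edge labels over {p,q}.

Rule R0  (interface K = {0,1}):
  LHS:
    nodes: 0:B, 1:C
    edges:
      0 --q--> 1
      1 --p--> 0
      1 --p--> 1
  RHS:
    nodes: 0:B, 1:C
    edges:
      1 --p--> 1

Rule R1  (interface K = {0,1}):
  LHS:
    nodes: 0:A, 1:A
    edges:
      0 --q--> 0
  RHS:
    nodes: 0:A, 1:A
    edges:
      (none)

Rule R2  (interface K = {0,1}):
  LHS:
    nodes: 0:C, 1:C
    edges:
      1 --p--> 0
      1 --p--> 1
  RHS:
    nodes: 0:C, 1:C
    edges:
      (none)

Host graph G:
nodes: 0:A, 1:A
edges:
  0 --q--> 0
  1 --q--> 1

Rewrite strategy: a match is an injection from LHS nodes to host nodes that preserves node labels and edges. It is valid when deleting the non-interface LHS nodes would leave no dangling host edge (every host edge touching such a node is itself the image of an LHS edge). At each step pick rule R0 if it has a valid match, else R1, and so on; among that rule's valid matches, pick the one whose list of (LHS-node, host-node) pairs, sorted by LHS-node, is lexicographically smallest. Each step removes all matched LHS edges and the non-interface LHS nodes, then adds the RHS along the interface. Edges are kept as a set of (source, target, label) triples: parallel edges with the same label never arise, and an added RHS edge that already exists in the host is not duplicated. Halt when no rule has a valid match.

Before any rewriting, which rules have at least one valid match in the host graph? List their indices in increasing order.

R0: no valid match — LHS pattern not found
R1: 2 valid matches — {0↦0, 1↦1}, {0↦1, 1↦0}
R2: no valid match — LHS pattern not found

Answer: [R1]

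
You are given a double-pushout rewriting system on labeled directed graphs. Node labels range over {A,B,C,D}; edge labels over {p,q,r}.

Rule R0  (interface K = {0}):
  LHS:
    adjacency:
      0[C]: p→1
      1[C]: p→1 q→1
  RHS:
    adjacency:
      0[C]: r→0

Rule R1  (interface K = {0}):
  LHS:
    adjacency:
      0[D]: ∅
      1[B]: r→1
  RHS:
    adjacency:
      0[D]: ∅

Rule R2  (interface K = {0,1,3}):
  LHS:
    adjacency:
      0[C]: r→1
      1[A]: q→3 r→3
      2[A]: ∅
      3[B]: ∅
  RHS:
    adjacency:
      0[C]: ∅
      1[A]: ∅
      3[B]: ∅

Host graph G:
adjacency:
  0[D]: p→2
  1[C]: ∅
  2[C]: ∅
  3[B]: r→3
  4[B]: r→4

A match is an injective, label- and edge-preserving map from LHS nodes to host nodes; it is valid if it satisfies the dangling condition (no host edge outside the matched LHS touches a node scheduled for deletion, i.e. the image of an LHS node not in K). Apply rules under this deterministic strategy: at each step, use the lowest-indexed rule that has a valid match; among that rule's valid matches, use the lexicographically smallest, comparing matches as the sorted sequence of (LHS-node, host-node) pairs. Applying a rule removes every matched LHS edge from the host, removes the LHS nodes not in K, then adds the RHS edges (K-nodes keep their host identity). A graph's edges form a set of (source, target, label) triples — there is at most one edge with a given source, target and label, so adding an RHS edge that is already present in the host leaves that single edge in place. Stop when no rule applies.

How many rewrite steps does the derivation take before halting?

[0] host  ⇒  5 nodes, 3 edges  {0-p->2 3-r->3 4-r->4}
[1] R1 @ {0↦0, 1↦3}  ⇒  4 nodes, 2 edges  {0-p->2 4-r->4}
[2] R1 @ {0↦0, 1↦4}  ⇒  3 nodes, 1 edges  {0-p->2}
final graph: no rule applies after step 2

Answer: 2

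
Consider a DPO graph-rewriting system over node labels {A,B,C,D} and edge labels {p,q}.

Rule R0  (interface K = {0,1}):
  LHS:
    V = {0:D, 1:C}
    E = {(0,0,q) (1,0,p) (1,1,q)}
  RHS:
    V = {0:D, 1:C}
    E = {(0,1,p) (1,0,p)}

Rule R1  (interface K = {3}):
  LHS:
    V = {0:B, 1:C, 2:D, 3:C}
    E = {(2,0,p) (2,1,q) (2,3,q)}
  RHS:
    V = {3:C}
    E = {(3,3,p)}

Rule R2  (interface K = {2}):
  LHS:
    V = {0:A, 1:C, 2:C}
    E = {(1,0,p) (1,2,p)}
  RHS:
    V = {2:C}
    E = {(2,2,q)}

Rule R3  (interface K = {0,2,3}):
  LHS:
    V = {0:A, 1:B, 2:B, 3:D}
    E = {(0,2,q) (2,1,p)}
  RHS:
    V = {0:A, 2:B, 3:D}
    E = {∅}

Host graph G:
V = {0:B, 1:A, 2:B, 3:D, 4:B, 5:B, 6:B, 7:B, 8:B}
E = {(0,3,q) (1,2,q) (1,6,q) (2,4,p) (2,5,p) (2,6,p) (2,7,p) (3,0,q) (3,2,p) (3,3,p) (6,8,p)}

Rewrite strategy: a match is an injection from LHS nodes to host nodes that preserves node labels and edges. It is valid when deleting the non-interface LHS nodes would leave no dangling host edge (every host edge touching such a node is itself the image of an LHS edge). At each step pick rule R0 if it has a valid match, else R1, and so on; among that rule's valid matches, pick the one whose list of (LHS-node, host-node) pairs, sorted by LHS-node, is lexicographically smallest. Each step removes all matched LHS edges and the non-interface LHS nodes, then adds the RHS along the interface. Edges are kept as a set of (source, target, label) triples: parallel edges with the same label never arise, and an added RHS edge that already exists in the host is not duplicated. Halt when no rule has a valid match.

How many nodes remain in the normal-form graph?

start.  V:9 E:11  edges: 0-q->3 1-q->2 1-q->6 2-p->4 2-p->5 2-p->6 2-p->7 3-q->0 3-p->2 3-p->3 6-p->8
1. fire R3 via {0↦1, 1↦4, 2↦2, 3↦3}  →  V:8 E:9  edges: 0-q->3 1-q->6 2-p->5 2-p->6 2-p->7 3-q->0 3-p->2 3-p->3 6-p->8
2. fire R3 via {0↦1, 1↦8, 2↦6, 3↦3}  →  V:7 E:7  edges: 0-q->3 2-p->5 2-p->6 2-p->7 3-q->0 3-p->2 3-p->3
halt: no rule applies after step 2
NF nodes: {0:B, 1:A, 2:B, 3:D, 5:B, 6:B, 7:B}

Answer: 7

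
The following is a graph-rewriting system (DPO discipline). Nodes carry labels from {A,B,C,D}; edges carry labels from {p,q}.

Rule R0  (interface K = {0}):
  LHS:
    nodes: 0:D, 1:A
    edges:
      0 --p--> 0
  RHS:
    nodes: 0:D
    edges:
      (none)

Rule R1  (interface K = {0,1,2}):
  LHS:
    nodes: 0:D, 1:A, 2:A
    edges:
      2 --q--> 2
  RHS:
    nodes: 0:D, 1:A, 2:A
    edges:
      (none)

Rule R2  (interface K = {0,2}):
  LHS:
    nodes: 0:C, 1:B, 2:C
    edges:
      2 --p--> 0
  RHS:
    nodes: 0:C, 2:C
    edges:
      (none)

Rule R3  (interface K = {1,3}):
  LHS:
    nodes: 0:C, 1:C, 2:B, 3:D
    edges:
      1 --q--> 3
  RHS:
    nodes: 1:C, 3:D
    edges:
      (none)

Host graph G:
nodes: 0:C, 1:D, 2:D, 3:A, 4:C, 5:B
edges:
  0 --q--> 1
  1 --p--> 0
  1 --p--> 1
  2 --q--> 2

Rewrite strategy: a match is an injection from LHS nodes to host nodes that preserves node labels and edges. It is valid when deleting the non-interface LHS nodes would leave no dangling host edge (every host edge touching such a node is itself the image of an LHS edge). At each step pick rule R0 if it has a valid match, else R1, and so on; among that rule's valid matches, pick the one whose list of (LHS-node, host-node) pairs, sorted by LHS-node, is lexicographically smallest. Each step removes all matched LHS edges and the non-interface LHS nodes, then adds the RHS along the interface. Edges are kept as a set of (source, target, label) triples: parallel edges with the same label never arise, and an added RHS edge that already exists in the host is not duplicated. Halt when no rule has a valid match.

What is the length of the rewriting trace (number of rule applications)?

Answer: 2

Rewrite trace:
[0] host  ⇒  6 nodes, 4 edges  {0-q->1 1-p->0 1-p->1 2-q->2}
[1] R0 @ {0↦1, 1↦3}  ⇒  5 nodes, 3 edges  {0-q->1 1-p->0 2-q->2}
[2] R3 @ {0↦4, 1↦0, 2↦5, 3↦1}  ⇒  3 nodes, 2 edges  {1-p->0 2-q->2}
halt: no rule applies after step 2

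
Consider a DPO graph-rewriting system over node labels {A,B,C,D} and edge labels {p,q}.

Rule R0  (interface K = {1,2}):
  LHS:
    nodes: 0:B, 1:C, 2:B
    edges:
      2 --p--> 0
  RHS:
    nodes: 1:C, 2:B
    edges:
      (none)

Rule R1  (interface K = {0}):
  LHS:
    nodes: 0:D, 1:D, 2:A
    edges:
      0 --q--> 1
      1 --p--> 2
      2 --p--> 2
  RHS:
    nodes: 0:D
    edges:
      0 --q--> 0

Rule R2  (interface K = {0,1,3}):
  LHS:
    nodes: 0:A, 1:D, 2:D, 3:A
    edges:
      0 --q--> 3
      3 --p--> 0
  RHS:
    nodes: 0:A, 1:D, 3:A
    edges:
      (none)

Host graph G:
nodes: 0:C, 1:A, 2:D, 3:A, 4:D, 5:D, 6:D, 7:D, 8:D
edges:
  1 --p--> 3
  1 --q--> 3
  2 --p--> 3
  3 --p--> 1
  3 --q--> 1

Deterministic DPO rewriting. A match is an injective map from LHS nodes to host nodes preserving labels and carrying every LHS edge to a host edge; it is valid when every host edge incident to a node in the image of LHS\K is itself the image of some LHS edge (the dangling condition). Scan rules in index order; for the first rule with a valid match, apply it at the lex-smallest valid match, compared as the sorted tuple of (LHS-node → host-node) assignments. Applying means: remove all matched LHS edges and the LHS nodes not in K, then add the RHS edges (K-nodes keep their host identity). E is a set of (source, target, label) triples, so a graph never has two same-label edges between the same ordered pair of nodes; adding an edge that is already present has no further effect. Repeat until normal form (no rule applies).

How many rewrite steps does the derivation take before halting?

start.  V:9 E:5  edges: 1-p->3 1-q->3 2-p->3 3-p->1 3-q->1
1. fire R2 via {0↦1, 1↦2, 2↦4, 3↦3}  →  V:8 E:3  edges: 1-p->3 2-p->3 3-q->1
2. fire R2 via {0↦3, 1↦2, 2↦5, 3↦1}  →  V:7 E:1  edges: 2-p->3
normal form: no rule applies after step 2

Answer: 2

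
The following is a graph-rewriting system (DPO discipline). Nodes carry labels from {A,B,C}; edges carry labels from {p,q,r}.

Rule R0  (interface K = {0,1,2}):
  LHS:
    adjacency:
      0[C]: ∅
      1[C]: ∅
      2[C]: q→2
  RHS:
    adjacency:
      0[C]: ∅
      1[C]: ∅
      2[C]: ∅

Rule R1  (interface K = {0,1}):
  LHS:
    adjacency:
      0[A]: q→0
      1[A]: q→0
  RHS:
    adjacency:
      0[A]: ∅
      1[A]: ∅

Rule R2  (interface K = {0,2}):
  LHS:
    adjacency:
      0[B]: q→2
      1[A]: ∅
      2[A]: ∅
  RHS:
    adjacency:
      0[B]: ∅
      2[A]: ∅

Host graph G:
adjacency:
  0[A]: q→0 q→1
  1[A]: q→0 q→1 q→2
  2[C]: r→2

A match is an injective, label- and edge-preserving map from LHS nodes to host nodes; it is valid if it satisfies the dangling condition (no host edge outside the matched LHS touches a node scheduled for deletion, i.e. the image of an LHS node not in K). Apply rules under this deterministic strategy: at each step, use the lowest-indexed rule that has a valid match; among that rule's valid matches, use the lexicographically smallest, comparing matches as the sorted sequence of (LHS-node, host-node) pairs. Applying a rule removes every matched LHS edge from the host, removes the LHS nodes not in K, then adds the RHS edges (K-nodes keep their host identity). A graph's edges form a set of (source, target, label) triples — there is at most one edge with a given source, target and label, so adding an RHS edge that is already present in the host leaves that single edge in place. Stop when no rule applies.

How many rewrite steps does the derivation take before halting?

[0] host  ⇒  3 nodes, 6 edges  {0-q->0 0-q->1 1-q->0 1-q->1 1-q->2 2-r->2}
[1] R1 @ {0↦0, 1↦1}  ⇒  3 nodes, 4 edges  {0-q->1 1-q->1 1-q->2 2-r->2}
[2] R1 @ {0↦1, 1↦0}  ⇒  3 nodes, 2 edges  {1-q->2 2-r->2}
halt: no rule applies after step 2

Answer: 2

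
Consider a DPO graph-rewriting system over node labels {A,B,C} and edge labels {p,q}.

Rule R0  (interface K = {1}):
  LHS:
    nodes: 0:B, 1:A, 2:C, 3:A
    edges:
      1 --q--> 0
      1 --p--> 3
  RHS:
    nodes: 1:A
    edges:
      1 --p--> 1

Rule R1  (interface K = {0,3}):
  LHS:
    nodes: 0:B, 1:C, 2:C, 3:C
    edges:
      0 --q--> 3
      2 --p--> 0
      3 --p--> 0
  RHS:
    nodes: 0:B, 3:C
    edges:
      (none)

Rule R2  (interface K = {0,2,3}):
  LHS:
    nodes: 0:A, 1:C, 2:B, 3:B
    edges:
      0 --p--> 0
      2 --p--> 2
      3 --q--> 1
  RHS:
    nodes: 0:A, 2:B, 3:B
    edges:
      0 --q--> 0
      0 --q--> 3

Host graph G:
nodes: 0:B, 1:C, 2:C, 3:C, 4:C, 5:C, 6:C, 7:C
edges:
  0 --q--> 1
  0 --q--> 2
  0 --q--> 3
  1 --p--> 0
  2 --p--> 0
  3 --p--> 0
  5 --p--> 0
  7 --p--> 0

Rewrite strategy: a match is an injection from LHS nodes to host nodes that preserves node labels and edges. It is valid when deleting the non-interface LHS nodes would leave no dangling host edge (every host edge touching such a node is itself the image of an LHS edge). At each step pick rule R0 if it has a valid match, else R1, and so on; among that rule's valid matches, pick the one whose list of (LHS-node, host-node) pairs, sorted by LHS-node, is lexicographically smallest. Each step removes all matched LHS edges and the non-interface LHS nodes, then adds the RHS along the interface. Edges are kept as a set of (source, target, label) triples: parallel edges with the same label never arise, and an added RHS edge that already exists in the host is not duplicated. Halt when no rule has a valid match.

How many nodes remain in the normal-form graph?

Answer: 4

Rewrite trace:
[0] host  ⇒  8 nodes, 8 edges  {0-q->1 0-q->2 0-q->3 1-p->0 2-p->0 3-p->0 5-p->0 7-p->0}
[1] R1 @ {0↦0, 1↦4, 2↦5, 3↦1}  ⇒  6 nodes, 5 edges  {0-q->2 0-q->3 2-p->0 3-p->0 7-p->0}
[2] R1 @ {0↦0, 1↦1, 2↦7, 3↦2}  ⇒  4 nodes, 2 edges  {0-q->3 3-p->0}
normal form: no rule applies after step 2
NF nodes: {0:B, 2:C, 3:C, 6:C}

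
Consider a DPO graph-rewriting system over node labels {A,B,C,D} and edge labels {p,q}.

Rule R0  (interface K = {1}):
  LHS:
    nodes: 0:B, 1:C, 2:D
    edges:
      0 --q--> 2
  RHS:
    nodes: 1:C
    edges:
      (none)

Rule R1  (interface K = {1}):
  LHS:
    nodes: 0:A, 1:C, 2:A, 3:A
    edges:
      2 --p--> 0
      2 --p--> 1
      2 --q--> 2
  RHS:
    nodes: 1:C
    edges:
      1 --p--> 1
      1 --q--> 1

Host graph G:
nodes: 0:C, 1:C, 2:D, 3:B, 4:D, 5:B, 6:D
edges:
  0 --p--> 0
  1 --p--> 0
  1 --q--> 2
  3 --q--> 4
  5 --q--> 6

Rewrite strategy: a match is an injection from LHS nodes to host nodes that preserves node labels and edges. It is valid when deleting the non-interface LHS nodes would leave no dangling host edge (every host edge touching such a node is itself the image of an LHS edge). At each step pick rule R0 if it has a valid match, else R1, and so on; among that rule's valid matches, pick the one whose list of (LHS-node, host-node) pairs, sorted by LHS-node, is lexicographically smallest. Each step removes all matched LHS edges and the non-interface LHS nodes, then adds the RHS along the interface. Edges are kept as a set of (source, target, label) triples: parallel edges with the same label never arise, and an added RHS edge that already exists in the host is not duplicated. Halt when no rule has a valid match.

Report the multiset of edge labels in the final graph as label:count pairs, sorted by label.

start.  V:7 E:5  edges: 0-p->0 1-p->0 1-q->2 3-q->4 5-q->6
1. fire R0 via {0↦3, 1↦0, 2↦4}  →  V:5 E:4  edges: 0-p->0 1-p->0 1-q->2 5-q->6
2. fire R0 via {0↦5, 1↦0, 2↦6}  →  V:3 E:3  edges: 0-p->0 1-p->0 1-q->2
halt: no rule applies after step 2
NF edges: [(0, 0, 'p'), (1, 0, 'p'), (1, 2, 'q')]

Answer: p:2 q:1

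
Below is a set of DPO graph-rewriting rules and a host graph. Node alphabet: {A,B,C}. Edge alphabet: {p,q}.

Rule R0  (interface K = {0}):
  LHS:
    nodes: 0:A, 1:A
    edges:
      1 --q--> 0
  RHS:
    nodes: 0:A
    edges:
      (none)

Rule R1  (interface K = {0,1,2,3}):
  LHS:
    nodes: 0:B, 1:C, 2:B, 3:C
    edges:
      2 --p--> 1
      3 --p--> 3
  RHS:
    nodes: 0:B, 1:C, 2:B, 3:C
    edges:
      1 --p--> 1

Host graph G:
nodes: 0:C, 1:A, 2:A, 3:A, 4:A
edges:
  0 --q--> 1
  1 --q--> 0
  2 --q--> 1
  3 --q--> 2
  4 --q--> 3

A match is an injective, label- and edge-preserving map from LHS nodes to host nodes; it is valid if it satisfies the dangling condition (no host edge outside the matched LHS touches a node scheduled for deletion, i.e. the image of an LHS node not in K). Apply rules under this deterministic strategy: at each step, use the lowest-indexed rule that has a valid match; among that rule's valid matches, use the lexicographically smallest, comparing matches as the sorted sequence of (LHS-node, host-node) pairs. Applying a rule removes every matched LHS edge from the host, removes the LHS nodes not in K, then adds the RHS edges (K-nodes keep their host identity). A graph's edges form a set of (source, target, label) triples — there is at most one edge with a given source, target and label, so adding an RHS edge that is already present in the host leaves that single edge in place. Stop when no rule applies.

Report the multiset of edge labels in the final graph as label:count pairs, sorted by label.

initial: |V|=5 |E|=5  E = 0-q->1 1-q->0 2-q->1 3-q->2 4-q->3
step 1: apply R0 at {0↦3, 1↦4}  → |V|=4 |E|=4  E = 0-q->1 1-q->0 2-q->1 3-q->2
step 2: apply R0 at {0↦2, 1↦3}  → |V|=3 |E|=3  E = 0-q->1 1-q->0 2-q->1
step 3: apply R0 at {0↦1, 1↦2}  → |V|=2 |E|=2  E = 0-q->1 1-q->0
final graph: no rule applies after step 3
NF edges: [(0, 1, 'q'), (1, 0, 'q')]

Answer: q:2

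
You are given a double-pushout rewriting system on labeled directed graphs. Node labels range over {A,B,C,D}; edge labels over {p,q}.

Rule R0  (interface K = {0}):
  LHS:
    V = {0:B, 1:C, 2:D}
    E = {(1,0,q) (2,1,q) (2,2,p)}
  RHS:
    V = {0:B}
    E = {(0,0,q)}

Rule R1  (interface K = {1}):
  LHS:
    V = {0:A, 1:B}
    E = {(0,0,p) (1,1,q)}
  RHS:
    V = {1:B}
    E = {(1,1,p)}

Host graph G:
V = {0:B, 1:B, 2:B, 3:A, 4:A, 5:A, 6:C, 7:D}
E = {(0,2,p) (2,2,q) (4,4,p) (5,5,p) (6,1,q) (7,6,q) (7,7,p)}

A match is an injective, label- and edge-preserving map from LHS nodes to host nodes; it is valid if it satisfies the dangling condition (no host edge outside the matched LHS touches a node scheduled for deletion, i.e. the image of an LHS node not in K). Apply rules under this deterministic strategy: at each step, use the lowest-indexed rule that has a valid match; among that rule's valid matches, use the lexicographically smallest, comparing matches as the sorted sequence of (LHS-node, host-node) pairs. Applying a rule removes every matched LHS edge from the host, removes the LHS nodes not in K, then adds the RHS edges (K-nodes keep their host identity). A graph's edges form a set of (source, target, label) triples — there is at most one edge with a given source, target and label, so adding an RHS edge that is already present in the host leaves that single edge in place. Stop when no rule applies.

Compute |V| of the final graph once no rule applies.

Answer: 4

Rewrite trace:
initial: |V|=8 |E|=7  E = 0-p->2 2-q->2 4-p->4 5-p->5 6-q->1 7-q->6 7-p->7
step 1: apply R0 at {0↦1, 1↦6, 2↦7}  → |V|=6 |E|=5  E = 0-p->2 1-q->1 2-q->2 4-p->4 5-p->5
step 2: apply R1 at {0↦4, 1↦1}  → |V|=5 |E|=4  E = 0-p->2 1-p->1 2-q->2 5-p->5
step 3: apply R1 at {0↦5, 1↦2}  → |V|=4 |E|=3  E = 0-p->2 1-p->1 2-p->2
halt: no rule applies after step 3
NF nodes: {0:B, 1:B, 2:B, 3:A}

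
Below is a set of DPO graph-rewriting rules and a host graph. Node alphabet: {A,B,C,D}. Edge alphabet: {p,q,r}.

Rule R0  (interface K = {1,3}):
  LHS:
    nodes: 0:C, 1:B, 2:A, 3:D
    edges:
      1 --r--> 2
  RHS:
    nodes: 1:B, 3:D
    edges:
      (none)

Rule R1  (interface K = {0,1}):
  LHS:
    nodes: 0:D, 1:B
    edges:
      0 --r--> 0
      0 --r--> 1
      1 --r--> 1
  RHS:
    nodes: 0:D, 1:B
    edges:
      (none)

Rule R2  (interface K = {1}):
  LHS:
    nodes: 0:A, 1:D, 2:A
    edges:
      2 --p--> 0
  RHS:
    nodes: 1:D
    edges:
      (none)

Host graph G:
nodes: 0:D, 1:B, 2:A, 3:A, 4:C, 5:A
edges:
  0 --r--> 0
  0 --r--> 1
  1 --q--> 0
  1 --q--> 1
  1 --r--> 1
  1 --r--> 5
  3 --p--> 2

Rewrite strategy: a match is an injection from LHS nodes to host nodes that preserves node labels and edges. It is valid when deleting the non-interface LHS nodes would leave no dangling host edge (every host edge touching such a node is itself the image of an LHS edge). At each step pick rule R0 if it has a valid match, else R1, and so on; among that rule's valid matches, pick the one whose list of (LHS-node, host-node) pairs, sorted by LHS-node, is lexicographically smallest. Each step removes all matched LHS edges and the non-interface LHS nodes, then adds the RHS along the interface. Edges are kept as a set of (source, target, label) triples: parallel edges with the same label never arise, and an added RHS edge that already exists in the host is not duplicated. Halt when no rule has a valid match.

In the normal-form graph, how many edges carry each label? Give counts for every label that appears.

initial: |V|=6 |E|=7  E = 0-r->0 0-r->1 1-q->0 1-q->1 1-r->1 1-r->5 3-p->2
step 1: apply R0 at {0↦4, 1↦1, 2↦5, 3↦0}  → |V|=4 |E|=6  E = 0-r->0 0-r->1 1-q->0 1-q->1 1-r->1 3-p->2
step 2: apply R1 at {0↦0, 1↦1}  → |V|=4 |E|=3  E = 1-q->0 1-q->1 3-p->2
step 3: apply R2 at {0↦2, 1↦0, 2↦3}  → |V|=2 |E|=2  E = 1-q->0 1-q->1
final graph: no rule applies after step 3
NF edges: [(1, 0, 'q'), (1, 1, 'q')]

Answer: q:2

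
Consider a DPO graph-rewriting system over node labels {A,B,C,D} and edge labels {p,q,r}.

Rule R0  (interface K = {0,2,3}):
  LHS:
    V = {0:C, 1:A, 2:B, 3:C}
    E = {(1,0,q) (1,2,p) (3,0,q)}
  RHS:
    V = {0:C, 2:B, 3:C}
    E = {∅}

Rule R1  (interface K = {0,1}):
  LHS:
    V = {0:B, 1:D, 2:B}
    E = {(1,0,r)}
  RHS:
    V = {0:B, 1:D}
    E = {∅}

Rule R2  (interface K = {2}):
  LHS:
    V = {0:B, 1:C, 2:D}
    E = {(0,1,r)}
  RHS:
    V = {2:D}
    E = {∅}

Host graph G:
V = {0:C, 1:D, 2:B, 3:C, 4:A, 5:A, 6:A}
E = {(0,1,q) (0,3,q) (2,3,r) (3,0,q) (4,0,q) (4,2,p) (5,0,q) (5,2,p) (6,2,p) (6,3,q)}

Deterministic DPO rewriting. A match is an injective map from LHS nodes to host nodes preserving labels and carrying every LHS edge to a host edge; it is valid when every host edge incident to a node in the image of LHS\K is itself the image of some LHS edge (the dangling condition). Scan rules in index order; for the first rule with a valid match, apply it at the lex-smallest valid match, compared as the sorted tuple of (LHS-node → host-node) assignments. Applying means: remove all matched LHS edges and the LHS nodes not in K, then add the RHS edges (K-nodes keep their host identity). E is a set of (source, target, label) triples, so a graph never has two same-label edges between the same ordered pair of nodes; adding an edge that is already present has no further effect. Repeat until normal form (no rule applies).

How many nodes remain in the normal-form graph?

initial: |V|=7 |E|=10  E = 0-q->1 0-q->3 2-r->3 3-q->0 4-q->0 4-p->2 5-q->0 5-p->2 6-p->2 6-q->3
step 1: apply R0 at {0↦0, 1↦4, 2↦2, 3↦3}  → |V|=6 |E|=7  E = 0-q->1 0-q->3 2-r->3 5-q->0 5-p->2 6-p->2 6-q->3
step 2: apply R0 at {0↦3, 1↦6, 2↦2, 3↦0}  → |V|=5 |E|=4  E = 0-q->1 2-r->3 5-q->0 5-p->2
halt: no rule applies after step 2
NF nodes: {0:C, 1:D, 2:B, 3:C, 5:A}

Answer: 5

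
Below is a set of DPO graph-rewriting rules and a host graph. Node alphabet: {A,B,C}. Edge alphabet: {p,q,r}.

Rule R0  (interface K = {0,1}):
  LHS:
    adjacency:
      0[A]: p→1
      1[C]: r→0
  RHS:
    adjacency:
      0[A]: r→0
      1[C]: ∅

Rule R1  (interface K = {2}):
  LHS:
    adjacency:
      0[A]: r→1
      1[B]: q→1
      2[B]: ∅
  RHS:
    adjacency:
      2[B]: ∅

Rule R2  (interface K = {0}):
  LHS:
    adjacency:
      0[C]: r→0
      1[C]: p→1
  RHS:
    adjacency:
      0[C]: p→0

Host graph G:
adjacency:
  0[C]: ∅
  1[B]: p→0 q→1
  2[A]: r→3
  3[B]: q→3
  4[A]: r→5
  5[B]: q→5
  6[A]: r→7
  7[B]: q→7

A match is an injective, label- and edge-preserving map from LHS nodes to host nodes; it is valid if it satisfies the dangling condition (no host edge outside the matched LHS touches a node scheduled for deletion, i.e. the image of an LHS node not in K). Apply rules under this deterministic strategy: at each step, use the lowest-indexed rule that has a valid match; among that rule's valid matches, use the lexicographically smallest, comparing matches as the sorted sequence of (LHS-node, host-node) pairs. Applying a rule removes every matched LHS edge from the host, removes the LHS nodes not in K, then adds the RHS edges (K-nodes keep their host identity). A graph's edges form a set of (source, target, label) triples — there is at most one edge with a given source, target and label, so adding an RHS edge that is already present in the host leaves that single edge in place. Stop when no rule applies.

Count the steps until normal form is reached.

Answer: 3

Steps:
[0] host  ⇒  8 nodes, 8 edges  {1-p->0 1-q->1 2-r->3 3-q->3 4-r->5 5-q->5 6-r->7 7-q->7}
[1] R1 @ {0↦2, 1↦3, 2↦1}  ⇒  6 nodes, 6 edges  {1-p->0 1-q->1 4-r->5 5-q->5 6-r->7 7-q->7}
[2] R1 @ {0↦4, 1↦5, 2↦1}  ⇒  4 nodes, 4 edges  {1-p->0 1-q->1 6-r->7 7-q->7}
[3] R1 @ {0↦6, 1↦7, 2↦1}  ⇒  2 nodes, 2 edges  {1-p->0 1-q->1}
final graph: no rule applies after step 3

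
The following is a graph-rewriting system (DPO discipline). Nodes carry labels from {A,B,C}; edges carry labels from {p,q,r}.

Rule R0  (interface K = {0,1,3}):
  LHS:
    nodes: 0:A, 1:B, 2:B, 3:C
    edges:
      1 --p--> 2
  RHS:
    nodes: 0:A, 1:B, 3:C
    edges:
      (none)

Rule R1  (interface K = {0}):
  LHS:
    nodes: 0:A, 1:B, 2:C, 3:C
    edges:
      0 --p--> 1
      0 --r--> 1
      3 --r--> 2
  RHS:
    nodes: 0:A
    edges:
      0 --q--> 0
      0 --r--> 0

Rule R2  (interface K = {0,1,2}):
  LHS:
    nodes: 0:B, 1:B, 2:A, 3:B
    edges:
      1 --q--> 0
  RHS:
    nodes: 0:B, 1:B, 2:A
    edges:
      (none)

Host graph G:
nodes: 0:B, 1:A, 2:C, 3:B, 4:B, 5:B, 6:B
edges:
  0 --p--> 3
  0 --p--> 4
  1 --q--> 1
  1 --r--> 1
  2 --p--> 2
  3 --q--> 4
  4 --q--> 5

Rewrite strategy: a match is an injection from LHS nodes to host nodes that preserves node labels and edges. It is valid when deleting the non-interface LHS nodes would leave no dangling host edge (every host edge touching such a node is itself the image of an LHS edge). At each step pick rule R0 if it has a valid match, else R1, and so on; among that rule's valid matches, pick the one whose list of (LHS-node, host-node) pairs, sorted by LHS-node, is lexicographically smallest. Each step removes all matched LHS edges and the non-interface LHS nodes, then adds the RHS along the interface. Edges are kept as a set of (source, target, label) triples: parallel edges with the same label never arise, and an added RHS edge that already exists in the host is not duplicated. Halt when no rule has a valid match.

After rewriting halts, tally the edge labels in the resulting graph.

Answer: p:2 q:2 r:1

Rewrite trace:
initial: |V|=7 |E|=7  E = 0-p->3 0-p->4 1-q->1 1-r->1 2-p->2 3-q->4 4-q->5
step 1: apply R2 at {0↦4, 1↦3, 2↦1, 3↦6}  → |V|=6 |E|=6  E = 0-p->3 0-p->4 1-q->1 1-r->1 2-p->2 4-q->5
step 2: apply R0 at {0↦1, 1↦0, 2↦3, 3↦2}  → |V|=5 |E|=5  E = 0-p->4 1-q->1 1-r->1 2-p->2 4-q->5
normal form: no rule applies after step 2
NF edges: [(0, 4, 'p'), (1, 1, 'q'), (1, 1, 'r'), (2, 2, 'p'), (4, 5, 'q')]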